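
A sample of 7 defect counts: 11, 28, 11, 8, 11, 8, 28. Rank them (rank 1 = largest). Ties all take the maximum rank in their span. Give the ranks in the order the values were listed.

Sorted (descending): 28, 28, 11, 11, 11, 8, 8
The 2 values of 28 occupy positions 1–2 → each gets rank 2.
The 3 values of 11 occupy positions 3–5 → each gets rank 5.
The 2 values of 8 occupy positions 6–7 → each gets rank 7.

5, 2, 5, 7, 5, 7, 2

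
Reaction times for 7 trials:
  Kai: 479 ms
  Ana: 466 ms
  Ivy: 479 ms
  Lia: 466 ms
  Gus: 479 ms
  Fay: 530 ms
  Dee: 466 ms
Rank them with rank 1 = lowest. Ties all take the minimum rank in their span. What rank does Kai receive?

Sorted (ascending): 466, 466, 466, 479, 479, 479, 530
The 3 values of 466 occupy positions 1–3 → each gets rank 1.
The 3 values of 479 occupy positions 4–6 → each gets rank 4.
Kai has value 479 ms → rank 4.

4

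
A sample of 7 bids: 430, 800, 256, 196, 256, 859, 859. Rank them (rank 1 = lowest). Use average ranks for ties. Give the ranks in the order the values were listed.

4, 5, 2.5, 1, 2.5, 6.5, 6.5

Sorted (ascending): 196, 256, 256, 430, 800, 859, 859
The 2 values of 256 occupy positions 2–3 → average rank (2+3)/2 = 2.5.
The 2 values of 859 occupy positions 6–7 → average rank (6+7)/2 = 6.5.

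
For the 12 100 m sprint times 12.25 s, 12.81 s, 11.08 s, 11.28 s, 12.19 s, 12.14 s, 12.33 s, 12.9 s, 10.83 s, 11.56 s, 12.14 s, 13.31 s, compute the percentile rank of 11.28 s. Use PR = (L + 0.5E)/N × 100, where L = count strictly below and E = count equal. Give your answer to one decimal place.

N = 12.
Strictly below 11.28: 2. Equal to 11.28: 1.
PR = (2 + 0.5·1)/12 × 100 = 20.8

20.8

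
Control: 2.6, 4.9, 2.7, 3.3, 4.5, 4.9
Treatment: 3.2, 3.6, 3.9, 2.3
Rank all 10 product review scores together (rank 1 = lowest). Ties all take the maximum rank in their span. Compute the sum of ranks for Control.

Sorted (ascending): 2.3, 2.6, 2.7, 3.2, 3.3, 3.6, 3.9, 4.5, 4.9, 4.9
The 2 values of 4.9 occupy positions 9–10 → each gets rank 10.
Control values → pooled ranks: 2.6→2, 4.9→10, 2.7→3, 3.3→5, 4.5→8, 4.9→10
Rank sum = 2 + 10 + 3 + 5 + 8 + 10 = 38

38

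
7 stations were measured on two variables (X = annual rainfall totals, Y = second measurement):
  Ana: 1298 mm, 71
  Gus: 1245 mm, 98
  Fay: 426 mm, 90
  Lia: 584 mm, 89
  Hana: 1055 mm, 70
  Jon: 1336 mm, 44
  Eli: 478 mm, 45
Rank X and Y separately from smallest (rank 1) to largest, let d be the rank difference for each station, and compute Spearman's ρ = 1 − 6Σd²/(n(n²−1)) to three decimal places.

Ranks of variable 1: 6, 5, 1, 3, 4, 7, 2
Ranks of variable 2: 4, 7, 6, 5, 3, 1, 2
d = r₁ − r₂: 2, -2, -5, -2, 1, 6, 0
d²: 4, 4, 25, 4, 1, 36, 0; Σd² = 74
ρ = 1 − 6·74/(7·48) = 1 − 444/336 = -0.321

-0.321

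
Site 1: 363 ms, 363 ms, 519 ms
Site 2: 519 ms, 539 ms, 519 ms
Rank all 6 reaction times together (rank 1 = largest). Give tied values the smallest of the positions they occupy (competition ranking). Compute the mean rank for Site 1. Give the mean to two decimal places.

Sorted (descending): 539, 519, 519, 519, 363, 363
The 3 values of 519 occupy positions 2–4 → each gets rank 2.
The 2 values of 363 occupy positions 5–6 → each gets rank 5.
Site 1 values → pooled ranks: 363→5, 363→5, 519→2
Mean rank = (5 + 5 + 2) / 3 = 4.00

4.00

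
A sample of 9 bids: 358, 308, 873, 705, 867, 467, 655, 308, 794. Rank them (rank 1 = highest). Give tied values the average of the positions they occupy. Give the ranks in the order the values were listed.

Sorted (descending): 873, 867, 794, 705, 655, 467, 358, 308, 308
The 2 values of 308 occupy positions 8–9 → average rank (8+9)/2 = 8.5.

7, 8.5, 1, 4, 2, 6, 5, 8.5, 3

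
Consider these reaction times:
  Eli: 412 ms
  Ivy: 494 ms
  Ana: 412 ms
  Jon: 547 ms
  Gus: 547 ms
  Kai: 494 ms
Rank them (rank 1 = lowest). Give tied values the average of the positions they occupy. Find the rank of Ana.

1.5

Sorted (ascending): 412, 412, 494, 494, 547, 547
The 2 values of 412 occupy positions 1–2 → average rank (1+2)/2 = 1.5.
The 2 values of 494 occupy positions 3–4 → average rank (3+4)/2 = 3.5.
The 2 values of 547 occupy positions 5–6 → average rank (5+6)/2 = 5.5.
Ana has value 412 ms → rank 1.5.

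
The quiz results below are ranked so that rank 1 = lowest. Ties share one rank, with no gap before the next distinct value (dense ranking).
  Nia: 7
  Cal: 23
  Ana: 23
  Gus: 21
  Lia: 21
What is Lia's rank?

Sorted (ascending): 7, 21, 21, 23, 23
The 2 values of 21 share dense rank 2.
The 2 values of 23 share dense rank 3.
Remaining distinct values take the next consecutive integers.
Lia has value 21 → rank 2.

2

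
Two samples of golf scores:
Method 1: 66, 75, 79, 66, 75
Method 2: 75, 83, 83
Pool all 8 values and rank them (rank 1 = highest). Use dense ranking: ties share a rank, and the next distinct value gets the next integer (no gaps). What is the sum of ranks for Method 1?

Sorted (descending): 83, 83, 79, 75, 75, 75, 66, 66
The 2 values of 83 share dense rank 1.
The 3 values of 75 share dense rank 3.
The 2 values of 66 share dense rank 4.
Remaining distinct values take the next consecutive integers.
Method 1 values → pooled ranks: 66→4, 75→3, 79→2, 66→4, 75→3
Rank sum = 4 + 3 + 2 + 4 + 3 = 16

16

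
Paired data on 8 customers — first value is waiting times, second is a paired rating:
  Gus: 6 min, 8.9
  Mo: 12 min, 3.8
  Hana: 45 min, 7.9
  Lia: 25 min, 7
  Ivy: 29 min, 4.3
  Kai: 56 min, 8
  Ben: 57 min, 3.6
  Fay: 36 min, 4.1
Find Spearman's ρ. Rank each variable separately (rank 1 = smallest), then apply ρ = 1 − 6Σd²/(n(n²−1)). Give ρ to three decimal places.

Ranks of variable 1: 1, 2, 6, 3, 4, 7, 8, 5
Ranks of variable 2: 8, 2, 6, 5, 4, 7, 1, 3
d = r₁ − r₂: -7, 0, 0, -2, 0, 0, 7, 2
d²: 49, 0, 0, 4, 0, 0, 49, 4; Σd² = 106
ρ = 1 − 6·106/(8·63) = 1 − 636/504 = -0.262

-0.262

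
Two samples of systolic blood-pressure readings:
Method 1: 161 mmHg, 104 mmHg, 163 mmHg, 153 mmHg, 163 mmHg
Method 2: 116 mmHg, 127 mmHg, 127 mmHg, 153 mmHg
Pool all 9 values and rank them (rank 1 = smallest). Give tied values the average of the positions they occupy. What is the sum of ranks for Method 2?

14.5

Sorted (ascending): 104, 116, 127, 127, 153, 153, 161, 163, 163
The 2 values of 127 occupy positions 3–4 → average rank (3+4)/2 = 3.5.
The 2 values of 153 occupy positions 5–6 → average rank (5+6)/2 = 5.5.
The 2 values of 163 occupy positions 8–9 → average rank (8+9)/2 = 8.5.
Method 2 values → pooled ranks: 116→2, 127→3.5, 127→3.5, 153→5.5
Rank sum = 2 + 3.5 + 3.5 + 5.5 = 14.5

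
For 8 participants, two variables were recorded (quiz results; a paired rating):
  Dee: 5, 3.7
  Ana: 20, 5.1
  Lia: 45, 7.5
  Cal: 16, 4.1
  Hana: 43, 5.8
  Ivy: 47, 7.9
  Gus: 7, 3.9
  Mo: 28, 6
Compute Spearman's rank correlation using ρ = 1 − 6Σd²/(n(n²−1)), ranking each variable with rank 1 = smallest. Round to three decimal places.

0.976

Ranks of variable 1: 1, 4, 7, 3, 6, 8, 2, 5
Ranks of variable 2: 1, 4, 7, 3, 5, 8, 2, 6
d = r₁ − r₂: 0, 0, 0, 0, 1, 0, 0, -1
d²: 0, 0, 0, 0, 1, 0, 0, 1; Σd² = 2
ρ = 1 − 6·2/(8·63) = 1 − 12/504 = 0.976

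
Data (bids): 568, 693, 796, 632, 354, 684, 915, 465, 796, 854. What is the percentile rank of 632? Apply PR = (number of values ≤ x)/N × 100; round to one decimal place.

40.0

N = 10.
Strictly below 632: 3. Equal to 632: 1.
PR = 4/10 × 100 = 40.0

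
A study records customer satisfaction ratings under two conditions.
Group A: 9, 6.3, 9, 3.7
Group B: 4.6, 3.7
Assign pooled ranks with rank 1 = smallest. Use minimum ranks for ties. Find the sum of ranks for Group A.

15

Sorted (ascending): 3.7, 3.7, 4.6, 6.3, 9, 9
The 2 values of 3.7 occupy positions 1–2 → each gets rank 1.
The 2 values of 9 occupy positions 5–6 → each gets rank 5.
Group A values → pooled ranks: 9→5, 6.3→4, 9→5, 3.7→1
Rank sum = 5 + 4 + 5 + 1 = 15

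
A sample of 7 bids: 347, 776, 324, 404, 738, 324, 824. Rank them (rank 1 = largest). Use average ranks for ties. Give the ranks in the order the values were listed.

Sorted (descending): 824, 776, 738, 404, 347, 324, 324
The 2 values of 324 occupy positions 6–7 → average rank (6+7)/2 = 6.5.

5, 2, 6.5, 4, 3, 6.5, 1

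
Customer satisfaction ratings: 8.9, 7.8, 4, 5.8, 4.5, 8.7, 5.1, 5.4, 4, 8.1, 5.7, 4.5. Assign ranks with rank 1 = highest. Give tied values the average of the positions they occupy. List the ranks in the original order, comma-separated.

1, 4, 11.5, 5, 9.5, 2, 8, 7, 11.5, 3, 6, 9.5

Sorted (descending): 8.9, 8.7, 8.1, 7.8, 5.8, 5.7, 5.4, 5.1, 4.5, 4.5, 4, 4
The 2 values of 4.5 occupy positions 9–10 → average rank (9+10)/2 = 9.5.
The 2 values of 4 occupy positions 11–12 → average rank (11+12)/2 = 11.5.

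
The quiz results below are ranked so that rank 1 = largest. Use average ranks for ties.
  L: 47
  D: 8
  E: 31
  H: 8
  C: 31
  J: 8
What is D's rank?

Sorted (descending): 47, 31, 31, 8, 8, 8
The 2 values of 31 occupy positions 2–3 → average rank (2+3)/2 = 2.5.
The 3 values of 8 occupy positions 4–6 → average rank 5.
D has value 8 → rank 5.

5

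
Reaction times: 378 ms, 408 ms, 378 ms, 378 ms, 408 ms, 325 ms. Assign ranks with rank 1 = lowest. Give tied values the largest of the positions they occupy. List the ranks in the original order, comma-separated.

4, 6, 4, 4, 6, 1

Sorted (ascending): 325, 378, 378, 378, 408, 408
The 3 values of 378 occupy positions 2–4 → each gets rank 4.
The 2 values of 408 occupy positions 5–6 → each gets rank 6.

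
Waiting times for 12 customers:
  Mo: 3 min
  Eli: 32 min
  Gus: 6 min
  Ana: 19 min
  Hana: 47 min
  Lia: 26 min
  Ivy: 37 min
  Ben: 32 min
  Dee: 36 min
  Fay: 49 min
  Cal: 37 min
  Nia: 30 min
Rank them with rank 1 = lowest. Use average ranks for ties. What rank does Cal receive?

Sorted (ascending): 3, 6, 19, 26, 30, 32, 32, 36, 37, 37, 47, 49
The 2 values of 32 occupy positions 6–7 → average rank (6+7)/2 = 6.5.
The 2 values of 37 occupy positions 9–10 → average rank (9+10)/2 = 9.5.
Cal has value 37 min → rank 9.5.

9.5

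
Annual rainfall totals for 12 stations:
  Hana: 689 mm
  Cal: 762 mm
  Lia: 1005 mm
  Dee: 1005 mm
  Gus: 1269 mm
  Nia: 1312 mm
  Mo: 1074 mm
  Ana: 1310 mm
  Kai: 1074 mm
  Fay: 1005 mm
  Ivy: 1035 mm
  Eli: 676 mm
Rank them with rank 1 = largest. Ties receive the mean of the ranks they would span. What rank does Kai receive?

4.5

Sorted (descending): 1312, 1310, 1269, 1074, 1074, 1035, 1005, 1005, 1005, 762, 689, 676
The 2 values of 1074 occupy positions 4–5 → average rank (4+5)/2 = 4.5.
The 3 values of 1005 occupy positions 7–9 → average rank 8.
Kai has value 1074 mm → rank 4.5.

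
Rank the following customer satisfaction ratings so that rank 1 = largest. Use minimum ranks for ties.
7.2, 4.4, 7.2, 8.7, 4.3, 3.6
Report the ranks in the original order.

2, 4, 2, 1, 5, 6

Sorted (descending): 8.7, 7.2, 7.2, 4.4, 4.3, 3.6
The 2 values of 7.2 occupy positions 2–3 → each gets rank 2.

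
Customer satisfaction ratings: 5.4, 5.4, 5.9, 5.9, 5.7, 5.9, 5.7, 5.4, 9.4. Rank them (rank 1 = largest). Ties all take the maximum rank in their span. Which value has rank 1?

Sorted (descending): 9.4, 5.9, 5.9, 5.9, 5.7, 5.7, 5.4, 5.4, 5.4
The 3 values of 5.9 occupy positions 2–4 → each gets rank 4.
The 2 values of 5.7 occupy positions 5–6 → each gets rank 6.
The 3 values of 5.4 occupy positions 7–9 → each gets rank 9.
Rank 1 → value 9.4.

9.4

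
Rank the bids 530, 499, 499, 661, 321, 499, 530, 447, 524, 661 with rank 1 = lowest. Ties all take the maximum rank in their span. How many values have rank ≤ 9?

Sorted (ascending): 321, 447, 499, 499, 499, 524, 530, 530, 661, 661
The 3 values of 499 occupy positions 3–5 → each gets rank 5.
The 2 values of 530 occupy positions 7–8 → each gets rank 8.
The 2 values of 661 occupy positions 9–10 → each gets rank 10.
Ranks ≤ 9: {1, 2, 5, 5, 5, 6, 8, 8} → 8 values.

8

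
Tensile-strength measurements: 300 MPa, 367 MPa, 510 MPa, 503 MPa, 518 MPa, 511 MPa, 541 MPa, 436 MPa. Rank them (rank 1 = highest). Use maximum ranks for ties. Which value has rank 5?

Sorted (descending): 541, 518, 511, 510, 503, 436, 367, 300
No ties — each value takes its position as its rank.
Rank 5 → value 503.

503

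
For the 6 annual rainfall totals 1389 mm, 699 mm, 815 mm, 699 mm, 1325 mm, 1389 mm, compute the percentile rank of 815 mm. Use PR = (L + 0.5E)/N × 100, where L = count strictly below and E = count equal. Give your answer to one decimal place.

41.7

N = 6.
Strictly below 815: 2. Equal to 815: 1.
PR = (2 + 0.5·1)/6 × 100 = 41.7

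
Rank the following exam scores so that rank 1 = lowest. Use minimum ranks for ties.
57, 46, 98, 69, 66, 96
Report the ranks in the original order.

Sorted (ascending): 46, 57, 66, 69, 96, 98
No ties — each value takes its position as its rank.

2, 1, 6, 4, 3, 5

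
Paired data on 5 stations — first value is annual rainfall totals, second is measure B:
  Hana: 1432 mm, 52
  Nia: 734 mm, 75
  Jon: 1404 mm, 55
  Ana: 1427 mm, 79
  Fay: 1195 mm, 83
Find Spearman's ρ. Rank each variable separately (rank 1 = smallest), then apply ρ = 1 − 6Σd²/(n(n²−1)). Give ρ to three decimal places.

Ranks of variable 1: 5, 1, 3, 4, 2
Ranks of variable 2: 1, 3, 2, 4, 5
d = r₁ − r₂: 4, -2, 1, 0, -3
d²: 16, 4, 1, 0, 9; Σd² = 30
ρ = 1 − 6·30/(5·24) = 1 − 180/120 = -0.500

-0.500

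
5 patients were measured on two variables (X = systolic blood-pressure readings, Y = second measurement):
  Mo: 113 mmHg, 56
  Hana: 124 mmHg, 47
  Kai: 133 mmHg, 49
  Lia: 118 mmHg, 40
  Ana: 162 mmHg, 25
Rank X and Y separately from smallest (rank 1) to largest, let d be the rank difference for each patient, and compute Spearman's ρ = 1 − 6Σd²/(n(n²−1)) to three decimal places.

-0.600

Ranks of variable 1: 1, 3, 4, 2, 5
Ranks of variable 2: 5, 3, 4, 2, 1
d = r₁ − r₂: -4, 0, 0, 0, 4
d²: 16, 0, 0, 0, 16; Σd² = 32
ρ = 1 − 6·32/(5·24) = 1 − 192/120 = -0.600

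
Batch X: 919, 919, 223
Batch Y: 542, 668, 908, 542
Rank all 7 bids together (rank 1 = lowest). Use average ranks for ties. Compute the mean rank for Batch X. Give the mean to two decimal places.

4.67

Sorted (ascending): 223, 542, 542, 668, 908, 919, 919
The 2 values of 542 occupy positions 2–3 → average rank (2+3)/2 = 2.5.
The 2 values of 919 occupy positions 6–7 → average rank (6+7)/2 = 6.5.
Batch X values → pooled ranks: 919→6.5, 919→6.5, 223→1
Mean rank = (6.5 + 6.5 + 1) / 3 = 4.67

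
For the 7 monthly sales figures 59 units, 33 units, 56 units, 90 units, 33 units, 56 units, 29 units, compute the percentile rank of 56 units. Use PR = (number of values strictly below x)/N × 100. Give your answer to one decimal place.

N = 7.
Strictly below 56: 3. Equal to 56: 2.
PR = 3/7 × 100 = 42.9

42.9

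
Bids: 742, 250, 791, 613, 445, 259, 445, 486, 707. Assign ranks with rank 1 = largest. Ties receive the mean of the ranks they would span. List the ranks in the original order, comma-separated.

2, 9, 1, 4, 6.5, 8, 6.5, 5, 3

Sorted (descending): 791, 742, 707, 613, 486, 445, 445, 259, 250
The 2 values of 445 occupy positions 6–7 → average rank (6+7)/2 = 6.5.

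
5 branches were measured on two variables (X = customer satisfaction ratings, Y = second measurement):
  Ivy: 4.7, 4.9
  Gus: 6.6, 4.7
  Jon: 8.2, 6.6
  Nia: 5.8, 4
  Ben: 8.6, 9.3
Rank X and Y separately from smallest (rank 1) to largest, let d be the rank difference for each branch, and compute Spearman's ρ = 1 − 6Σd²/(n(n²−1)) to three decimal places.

0.700

Ranks of variable 1: 1, 3, 4, 2, 5
Ranks of variable 2: 3, 2, 4, 1, 5
d = r₁ − r₂: -2, 1, 0, 1, 0
d²: 4, 1, 0, 1, 0; Σd² = 6
ρ = 1 − 6·6/(5·24) = 1 − 36/120 = 0.700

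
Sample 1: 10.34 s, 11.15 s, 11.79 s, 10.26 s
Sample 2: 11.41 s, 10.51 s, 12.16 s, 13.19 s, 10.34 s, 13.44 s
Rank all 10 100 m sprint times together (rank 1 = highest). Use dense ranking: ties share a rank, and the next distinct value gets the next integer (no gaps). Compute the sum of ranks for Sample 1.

Sorted (descending): 13.44, 13.19, 12.16, 11.79, 11.41, 11.15, 10.51, 10.34, 10.34, 10.26
The 2 values of 10.34 share dense rank 8.
Remaining distinct values take the next consecutive integers.
Sample 1 values → pooled ranks: 10.34→8, 11.15→6, 11.79→4, 10.26→9
Rank sum = 8 + 6 + 4 + 9 = 27

27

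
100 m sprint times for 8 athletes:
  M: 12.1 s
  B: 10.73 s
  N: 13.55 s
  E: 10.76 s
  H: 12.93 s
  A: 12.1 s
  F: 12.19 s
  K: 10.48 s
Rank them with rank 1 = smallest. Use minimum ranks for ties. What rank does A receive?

Sorted (ascending): 10.48, 10.73, 10.76, 12.1, 12.1, 12.19, 12.93, 13.55
The 2 values of 12.1 occupy positions 4–5 → each gets rank 4.
A has value 12.1 s → rank 4.

4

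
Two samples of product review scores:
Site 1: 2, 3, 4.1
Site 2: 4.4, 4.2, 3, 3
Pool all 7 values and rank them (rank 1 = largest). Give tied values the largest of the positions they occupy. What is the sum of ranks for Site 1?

16

Sorted (descending): 4.4, 4.2, 4.1, 3, 3, 3, 2
The 3 values of 3 occupy positions 4–6 → each gets rank 6.
Site 1 values → pooled ranks: 2→7, 3→6, 4.1→3
Rank sum = 7 + 6 + 3 = 16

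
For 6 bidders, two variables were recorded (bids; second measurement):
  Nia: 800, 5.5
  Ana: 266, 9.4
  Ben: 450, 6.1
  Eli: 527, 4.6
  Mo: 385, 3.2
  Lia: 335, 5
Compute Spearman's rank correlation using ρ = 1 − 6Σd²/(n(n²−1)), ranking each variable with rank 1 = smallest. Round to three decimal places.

-0.257

Ranks of variable 1: 6, 1, 4, 5, 3, 2
Ranks of variable 2: 4, 6, 5, 2, 1, 3
d = r₁ − r₂: 2, -5, -1, 3, 2, -1
d²: 4, 25, 1, 9, 4, 1; Σd² = 44
ρ = 1 − 6·44/(6·35) = 1 − 264/210 = -0.257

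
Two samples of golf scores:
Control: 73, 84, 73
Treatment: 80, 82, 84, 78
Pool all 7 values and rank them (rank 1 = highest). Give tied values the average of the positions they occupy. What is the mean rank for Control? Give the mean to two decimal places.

4.83

Sorted (descending): 84, 84, 82, 80, 78, 73, 73
The 2 values of 84 occupy positions 1–2 → average rank (1+2)/2 = 1.5.
The 2 values of 73 occupy positions 6–7 → average rank (6+7)/2 = 6.5.
Control values → pooled ranks: 73→6.5, 84→1.5, 73→6.5
Mean rank = (6.5 + 1.5 + 6.5) / 3 = 4.83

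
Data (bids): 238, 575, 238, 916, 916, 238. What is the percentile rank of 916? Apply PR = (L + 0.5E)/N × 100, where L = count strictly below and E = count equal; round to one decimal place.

N = 6.
Strictly below 916: 4. Equal to 916: 2.
PR = (4 + 0.5·2)/6 × 100 = 83.3

83.3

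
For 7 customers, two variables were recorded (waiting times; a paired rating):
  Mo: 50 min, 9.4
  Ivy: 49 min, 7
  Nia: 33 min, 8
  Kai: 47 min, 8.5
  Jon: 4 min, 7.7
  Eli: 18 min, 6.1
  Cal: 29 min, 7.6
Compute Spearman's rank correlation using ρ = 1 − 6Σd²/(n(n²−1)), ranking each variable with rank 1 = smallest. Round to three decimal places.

0.500

Ranks of variable 1: 7, 6, 4, 5, 1, 2, 3
Ranks of variable 2: 7, 2, 5, 6, 4, 1, 3
d = r₁ − r₂: 0, 4, -1, -1, -3, 1, 0
d²: 0, 16, 1, 1, 9, 1, 0; Σd² = 28
ρ = 1 − 6·28/(7·48) = 1 − 168/336 = 0.500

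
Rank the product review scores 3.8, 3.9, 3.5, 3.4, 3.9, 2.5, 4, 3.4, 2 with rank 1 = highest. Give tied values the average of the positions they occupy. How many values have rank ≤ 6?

Sorted (descending): 4, 3.9, 3.9, 3.8, 3.5, 3.4, 3.4, 2.5, 2
The 2 values of 3.9 occupy positions 2–3 → average rank (2+3)/2 = 2.5.
The 2 values of 3.4 occupy positions 6–7 → average rank (6+7)/2 = 6.5.
Ranks ≤ 6: {1, 2.5, 2.5, 4, 5} → 5 values.

5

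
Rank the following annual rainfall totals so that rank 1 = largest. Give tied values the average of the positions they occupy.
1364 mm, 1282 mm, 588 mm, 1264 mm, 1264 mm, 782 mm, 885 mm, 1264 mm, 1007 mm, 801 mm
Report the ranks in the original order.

Sorted (descending): 1364, 1282, 1264, 1264, 1264, 1007, 885, 801, 782, 588
The 3 values of 1264 occupy positions 3–5 → average rank 4.

1, 2, 10, 4, 4, 9, 7, 4, 6, 8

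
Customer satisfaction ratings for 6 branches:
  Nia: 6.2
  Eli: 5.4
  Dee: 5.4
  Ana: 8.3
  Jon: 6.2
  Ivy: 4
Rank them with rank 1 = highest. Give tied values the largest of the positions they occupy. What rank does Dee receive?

Sorted (descending): 8.3, 6.2, 6.2, 5.4, 5.4, 4
The 2 values of 6.2 occupy positions 2–3 → each gets rank 3.
The 2 values of 5.4 occupy positions 4–5 → each gets rank 5.
Dee has value 5.4 → rank 5.

5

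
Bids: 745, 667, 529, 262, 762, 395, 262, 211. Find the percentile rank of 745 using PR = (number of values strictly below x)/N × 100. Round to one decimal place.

N = 8.
Strictly below 745: 6. Equal to 745: 1.
PR = 6/8 × 100 = 75.0

75.0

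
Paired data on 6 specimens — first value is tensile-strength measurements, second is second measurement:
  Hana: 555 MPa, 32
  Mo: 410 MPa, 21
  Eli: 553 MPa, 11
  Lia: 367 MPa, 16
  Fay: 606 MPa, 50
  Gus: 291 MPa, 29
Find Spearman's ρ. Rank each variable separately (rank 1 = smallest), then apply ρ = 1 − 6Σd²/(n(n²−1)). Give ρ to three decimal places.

Ranks of variable 1: 5, 3, 4, 2, 6, 1
Ranks of variable 2: 5, 3, 1, 2, 6, 4
d = r₁ − r₂: 0, 0, 3, 0, 0, -3
d²: 0, 0, 9, 0, 0, 9; Σd² = 18
ρ = 1 − 6·18/(6·35) = 1 − 108/210 = 0.486

0.486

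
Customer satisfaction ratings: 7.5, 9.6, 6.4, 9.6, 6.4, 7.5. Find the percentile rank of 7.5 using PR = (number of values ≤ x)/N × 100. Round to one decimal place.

N = 6.
Strictly below 7.5: 2. Equal to 7.5: 2.
PR = 4/6 × 100 = 66.7

66.7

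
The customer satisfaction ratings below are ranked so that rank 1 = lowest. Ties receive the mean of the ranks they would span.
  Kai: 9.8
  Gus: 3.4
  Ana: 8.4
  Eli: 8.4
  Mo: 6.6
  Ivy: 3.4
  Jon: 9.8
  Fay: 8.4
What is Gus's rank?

Sorted (ascending): 3.4, 3.4, 6.6, 8.4, 8.4, 8.4, 9.8, 9.8
The 2 values of 3.4 occupy positions 1–2 → average rank (1+2)/2 = 1.5.
The 3 values of 8.4 occupy positions 4–6 → average rank 5.
The 2 values of 9.8 occupy positions 7–8 → average rank (7+8)/2 = 7.5.
Gus has value 3.4 → rank 1.5.

1.5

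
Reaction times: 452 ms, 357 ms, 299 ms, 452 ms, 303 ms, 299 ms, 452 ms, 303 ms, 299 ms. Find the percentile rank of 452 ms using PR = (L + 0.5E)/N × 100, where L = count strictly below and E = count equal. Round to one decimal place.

83.3

N = 9.
Strictly below 452: 6. Equal to 452: 3.
PR = (6 + 0.5·3)/9 × 100 = 83.3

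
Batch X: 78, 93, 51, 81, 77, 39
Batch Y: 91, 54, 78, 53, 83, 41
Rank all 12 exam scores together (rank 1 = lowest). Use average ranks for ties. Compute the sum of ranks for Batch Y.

39.5

Sorted (ascending): 39, 41, 51, 53, 54, 77, 78, 78, 81, 83, 91, 93
The 2 values of 78 occupy positions 7–8 → average rank (7+8)/2 = 7.5.
Batch Y values → pooled ranks: 91→11, 54→5, 78→7.5, 53→4, 83→10, 41→2
Rank sum = 11 + 5 + 7.5 + 4 + 10 + 2 = 39.5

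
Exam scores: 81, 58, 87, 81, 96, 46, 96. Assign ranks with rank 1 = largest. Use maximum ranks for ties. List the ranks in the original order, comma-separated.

5, 6, 3, 5, 2, 7, 2

Sorted (descending): 96, 96, 87, 81, 81, 58, 46
The 2 values of 96 occupy positions 1–2 → each gets rank 2.
The 2 values of 81 occupy positions 4–5 → each gets rank 5.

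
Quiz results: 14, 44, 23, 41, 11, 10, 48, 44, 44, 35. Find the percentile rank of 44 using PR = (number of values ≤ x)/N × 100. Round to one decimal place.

90.0

N = 10.
Strictly below 44: 6. Equal to 44: 3.
PR = 9/10 × 100 = 90.0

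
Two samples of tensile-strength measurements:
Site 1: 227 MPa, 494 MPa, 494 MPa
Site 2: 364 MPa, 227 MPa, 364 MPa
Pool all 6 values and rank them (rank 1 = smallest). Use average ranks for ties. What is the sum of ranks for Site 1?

Sorted (ascending): 227, 227, 364, 364, 494, 494
The 2 values of 227 occupy positions 1–2 → average rank (1+2)/2 = 1.5.
The 2 values of 364 occupy positions 3–4 → average rank (3+4)/2 = 3.5.
The 2 values of 494 occupy positions 5–6 → average rank (5+6)/2 = 5.5.
Site 1 values → pooled ranks: 227→1.5, 494→5.5, 494→5.5
Rank sum = 1.5 + 5.5 + 5.5 = 12.5

12.5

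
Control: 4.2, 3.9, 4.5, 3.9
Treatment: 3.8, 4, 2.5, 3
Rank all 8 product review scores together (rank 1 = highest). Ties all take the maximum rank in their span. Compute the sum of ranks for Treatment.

Sorted (descending): 4.5, 4.2, 4, 3.9, 3.9, 3.8, 3, 2.5
The 2 values of 3.9 occupy positions 4–5 → each gets rank 5.
Treatment values → pooled ranks: 3.8→6, 4→3, 2.5→8, 3→7
Rank sum = 6 + 3 + 8 + 7 = 24

24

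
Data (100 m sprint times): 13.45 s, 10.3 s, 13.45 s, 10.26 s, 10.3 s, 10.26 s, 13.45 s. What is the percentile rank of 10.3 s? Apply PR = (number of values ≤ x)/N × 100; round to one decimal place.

N = 7.
Strictly below 10.3: 2. Equal to 10.3: 2.
PR = 4/7 × 100 = 57.1

57.1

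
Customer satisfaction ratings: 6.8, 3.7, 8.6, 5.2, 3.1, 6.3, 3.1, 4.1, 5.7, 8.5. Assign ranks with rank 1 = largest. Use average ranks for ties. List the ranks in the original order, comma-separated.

Sorted (descending): 8.6, 8.5, 6.8, 6.3, 5.7, 5.2, 4.1, 3.7, 3.1, 3.1
The 2 values of 3.1 occupy positions 9–10 → average rank (9+10)/2 = 9.5.

3, 8, 1, 6, 9.5, 4, 9.5, 7, 5, 2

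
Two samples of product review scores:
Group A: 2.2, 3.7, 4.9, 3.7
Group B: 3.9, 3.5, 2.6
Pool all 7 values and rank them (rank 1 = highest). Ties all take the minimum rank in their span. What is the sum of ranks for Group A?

14

Sorted (descending): 4.9, 3.9, 3.7, 3.7, 3.5, 2.6, 2.2
The 2 values of 3.7 occupy positions 3–4 → each gets rank 3.
Group A values → pooled ranks: 2.2→7, 3.7→3, 4.9→1, 3.7→3
Rank sum = 7 + 3 + 1 + 3 = 14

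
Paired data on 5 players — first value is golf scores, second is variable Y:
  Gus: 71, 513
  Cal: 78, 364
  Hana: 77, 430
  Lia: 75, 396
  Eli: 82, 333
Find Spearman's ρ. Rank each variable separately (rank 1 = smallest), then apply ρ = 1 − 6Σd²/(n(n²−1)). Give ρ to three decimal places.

-0.900

Ranks of variable 1: 1, 4, 3, 2, 5
Ranks of variable 2: 5, 2, 4, 3, 1
d = r₁ − r₂: -4, 2, -1, -1, 4
d²: 16, 4, 1, 1, 16; Σd² = 38
ρ = 1 − 6·38/(5·24) = 1 − 228/120 = -0.900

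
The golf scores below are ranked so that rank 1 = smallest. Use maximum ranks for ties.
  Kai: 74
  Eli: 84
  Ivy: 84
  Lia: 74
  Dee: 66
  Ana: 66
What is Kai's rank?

Sorted (ascending): 66, 66, 74, 74, 84, 84
The 2 values of 66 occupy positions 1–2 → each gets rank 2.
The 2 values of 74 occupy positions 3–4 → each gets rank 4.
The 2 values of 84 occupy positions 5–6 → each gets rank 6.
Kai has value 74 → rank 4.

4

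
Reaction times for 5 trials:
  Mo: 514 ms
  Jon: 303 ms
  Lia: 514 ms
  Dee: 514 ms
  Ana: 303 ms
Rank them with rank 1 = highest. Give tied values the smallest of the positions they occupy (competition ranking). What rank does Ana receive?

4

Sorted (descending): 514, 514, 514, 303, 303
The 3 values of 514 occupy positions 1–3 → each gets rank 1.
The 2 values of 303 occupy positions 4–5 → each gets rank 4.
Ana has value 303 ms → rank 4.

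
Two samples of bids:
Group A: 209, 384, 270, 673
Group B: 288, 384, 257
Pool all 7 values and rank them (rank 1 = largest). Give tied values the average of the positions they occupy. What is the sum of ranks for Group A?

15.5

Sorted (descending): 673, 384, 384, 288, 270, 257, 209
The 2 values of 384 occupy positions 2–3 → average rank (2+3)/2 = 2.5.
Group A values → pooled ranks: 209→7, 384→2.5, 270→5, 673→1
Rank sum = 7 + 2.5 + 5 + 1 = 15.5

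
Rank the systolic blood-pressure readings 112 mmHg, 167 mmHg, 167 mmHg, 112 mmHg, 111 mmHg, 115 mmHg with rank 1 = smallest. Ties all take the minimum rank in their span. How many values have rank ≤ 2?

Sorted (ascending): 111, 112, 112, 115, 167, 167
The 2 values of 112 occupy positions 2–3 → each gets rank 2.
The 2 values of 167 occupy positions 5–6 → each gets rank 5.
Ranks ≤ 2: {1, 2, 2} → 3 values.

3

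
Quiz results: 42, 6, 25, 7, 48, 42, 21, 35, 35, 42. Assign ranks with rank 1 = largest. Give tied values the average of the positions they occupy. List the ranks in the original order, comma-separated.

3, 10, 7, 9, 1, 3, 8, 5.5, 5.5, 3

Sorted (descending): 48, 42, 42, 42, 35, 35, 25, 21, 7, 6
The 3 values of 42 occupy positions 2–4 → average rank 3.
The 2 values of 35 occupy positions 5–6 → average rank (5+6)/2 = 5.5.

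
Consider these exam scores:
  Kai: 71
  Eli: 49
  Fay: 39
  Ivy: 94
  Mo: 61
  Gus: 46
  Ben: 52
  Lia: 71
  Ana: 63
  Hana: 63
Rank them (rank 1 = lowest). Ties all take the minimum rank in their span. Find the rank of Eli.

Sorted (ascending): 39, 46, 49, 52, 61, 63, 63, 71, 71, 94
The 2 values of 63 occupy positions 6–7 → each gets rank 6.
The 2 values of 71 occupy positions 8–9 → each gets rank 8.
Eli has value 49 → rank 3.

3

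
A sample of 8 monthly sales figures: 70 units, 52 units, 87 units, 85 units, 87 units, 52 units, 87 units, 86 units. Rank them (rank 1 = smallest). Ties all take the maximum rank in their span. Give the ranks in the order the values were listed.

3, 2, 8, 4, 8, 2, 8, 5

Sorted (ascending): 52, 52, 70, 85, 86, 87, 87, 87
The 2 values of 52 occupy positions 1–2 → each gets rank 2.
The 3 values of 87 occupy positions 6–8 → each gets rank 8.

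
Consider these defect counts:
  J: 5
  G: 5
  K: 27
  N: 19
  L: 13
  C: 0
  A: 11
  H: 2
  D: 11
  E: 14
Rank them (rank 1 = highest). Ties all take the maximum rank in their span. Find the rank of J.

8

Sorted (descending): 27, 19, 14, 13, 11, 11, 5, 5, 2, 0
The 2 values of 11 occupy positions 5–6 → each gets rank 6.
The 2 values of 5 occupy positions 7–8 → each gets rank 8.
J has value 5 → rank 8.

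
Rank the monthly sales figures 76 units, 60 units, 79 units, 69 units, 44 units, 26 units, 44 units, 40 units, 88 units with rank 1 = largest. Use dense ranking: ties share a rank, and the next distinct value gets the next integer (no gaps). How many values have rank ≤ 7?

8

Sorted (descending): 88, 79, 76, 69, 60, 44, 44, 40, 26
The 2 values of 44 share dense rank 6.
Remaining distinct values take the next consecutive integers.
Ranks ≤ 7: {1, 2, 3, 4, 5, 6, 6, 7} → 8 values.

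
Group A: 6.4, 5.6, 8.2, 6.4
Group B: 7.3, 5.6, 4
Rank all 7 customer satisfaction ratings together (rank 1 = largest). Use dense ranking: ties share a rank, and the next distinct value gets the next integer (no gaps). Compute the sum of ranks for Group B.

11

Sorted (descending): 8.2, 7.3, 6.4, 6.4, 5.6, 5.6, 4
The 2 values of 6.4 share dense rank 3.
The 2 values of 5.6 share dense rank 4.
Remaining distinct values take the next consecutive integers.
Group B values → pooled ranks: 7.3→2, 5.6→4, 4→5
Rank sum = 2 + 4 + 5 = 11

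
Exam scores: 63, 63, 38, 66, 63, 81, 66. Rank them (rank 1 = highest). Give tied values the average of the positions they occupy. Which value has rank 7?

Sorted (descending): 81, 66, 66, 63, 63, 63, 38
The 2 values of 66 occupy positions 2–3 → average rank (2+3)/2 = 2.5.
The 3 values of 63 occupy positions 4–6 → average rank 5.
Rank 7 → value 38.

38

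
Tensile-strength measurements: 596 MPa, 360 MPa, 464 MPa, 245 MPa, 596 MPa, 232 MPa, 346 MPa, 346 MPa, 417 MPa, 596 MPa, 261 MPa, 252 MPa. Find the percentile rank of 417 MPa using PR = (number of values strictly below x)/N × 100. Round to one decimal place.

N = 12.
Strictly below 417: 7. Equal to 417: 1.
PR = 7/12 × 100 = 58.3

58.3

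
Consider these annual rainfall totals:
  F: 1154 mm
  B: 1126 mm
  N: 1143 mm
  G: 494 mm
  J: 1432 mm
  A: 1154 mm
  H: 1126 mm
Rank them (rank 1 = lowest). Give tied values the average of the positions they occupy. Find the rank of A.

Sorted (ascending): 494, 1126, 1126, 1143, 1154, 1154, 1432
The 2 values of 1126 occupy positions 2–3 → average rank (2+3)/2 = 2.5.
The 2 values of 1154 occupy positions 5–6 → average rank (5+6)/2 = 5.5.
A has value 1154 mm → rank 5.5.

5.5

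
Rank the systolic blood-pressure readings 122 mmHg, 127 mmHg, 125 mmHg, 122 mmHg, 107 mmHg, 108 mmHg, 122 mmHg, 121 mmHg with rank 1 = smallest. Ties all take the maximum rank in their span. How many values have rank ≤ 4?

3

Sorted (ascending): 107, 108, 121, 122, 122, 122, 125, 127
The 3 values of 122 occupy positions 4–6 → each gets rank 6.
Ranks ≤ 4: {1, 2, 3} → 3 values.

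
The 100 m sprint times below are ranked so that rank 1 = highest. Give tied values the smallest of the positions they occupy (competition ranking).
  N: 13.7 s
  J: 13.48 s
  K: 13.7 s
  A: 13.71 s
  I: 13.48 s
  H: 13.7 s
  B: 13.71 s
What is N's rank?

3

Sorted (descending): 13.71, 13.71, 13.7, 13.7, 13.7, 13.48, 13.48
The 2 values of 13.71 occupy positions 1–2 → each gets rank 1.
The 3 values of 13.7 occupy positions 3–5 → each gets rank 3.
The 2 values of 13.48 occupy positions 6–7 → each gets rank 6.
N has value 13.7 s → rank 3.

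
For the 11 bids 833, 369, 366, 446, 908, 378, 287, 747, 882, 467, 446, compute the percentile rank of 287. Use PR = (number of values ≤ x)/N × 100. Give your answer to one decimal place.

N = 11.
Strictly below 287: 0. Equal to 287: 1.
PR = 1/11 × 100 = 9.1

9.1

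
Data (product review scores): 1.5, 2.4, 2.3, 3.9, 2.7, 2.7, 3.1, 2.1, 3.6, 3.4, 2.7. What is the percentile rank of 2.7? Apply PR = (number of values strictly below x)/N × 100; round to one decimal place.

36.4

N = 11.
Strictly below 2.7: 4. Equal to 2.7: 3.
PR = 4/11 × 100 = 36.4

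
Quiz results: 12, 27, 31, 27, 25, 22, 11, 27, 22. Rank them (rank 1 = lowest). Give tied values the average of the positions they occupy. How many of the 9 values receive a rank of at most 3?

2

Sorted (ascending): 11, 12, 22, 22, 25, 27, 27, 27, 31
The 2 values of 22 occupy positions 3–4 → average rank (3+4)/2 = 3.5.
The 3 values of 27 occupy positions 6–8 → average rank 7.
Ranks ≤ 3: {1, 2} → 2 values.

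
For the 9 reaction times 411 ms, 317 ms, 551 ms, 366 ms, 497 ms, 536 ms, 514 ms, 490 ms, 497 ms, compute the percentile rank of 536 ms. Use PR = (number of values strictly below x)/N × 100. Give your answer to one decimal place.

N = 9.
Strictly below 536: 7. Equal to 536: 1.
PR = 7/9 × 100 = 77.8

77.8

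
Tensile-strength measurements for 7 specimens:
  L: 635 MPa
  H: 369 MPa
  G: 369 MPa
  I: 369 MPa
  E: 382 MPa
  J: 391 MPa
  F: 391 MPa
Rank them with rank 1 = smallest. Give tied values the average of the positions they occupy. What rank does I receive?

Sorted (ascending): 369, 369, 369, 382, 391, 391, 635
The 3 values of 369 occupy positions 1–3 → average rank 2.
The 2 values of 391 occupy positions 5–6 → average rank (5+6)/2 = 5.5.
I has value 369 MPa → rank 2.

2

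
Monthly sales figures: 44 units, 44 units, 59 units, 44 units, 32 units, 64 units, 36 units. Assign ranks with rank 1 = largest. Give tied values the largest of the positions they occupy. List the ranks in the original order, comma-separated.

5, 5, 2, 5, 7, 1, 6

Sorted (descending): 64, 59, 44, 44, 44, 36, 32
The 3 values of 44 occupy positions 3–5 → each gets rank 5.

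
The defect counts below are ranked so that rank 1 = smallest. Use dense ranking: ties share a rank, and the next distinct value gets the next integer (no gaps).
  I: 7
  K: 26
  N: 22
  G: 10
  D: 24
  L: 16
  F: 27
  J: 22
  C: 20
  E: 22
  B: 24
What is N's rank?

Sorted (ascending): 7, 10, 16, 20, 22, 22, 22, 24, 24, 26, 27
The 3 values of 22 share dense rank 5.
The 2 values of 24 share dense rank 6.
Remaining distinct values take the next consecutive integers.
N has value 22 → rank 5.

5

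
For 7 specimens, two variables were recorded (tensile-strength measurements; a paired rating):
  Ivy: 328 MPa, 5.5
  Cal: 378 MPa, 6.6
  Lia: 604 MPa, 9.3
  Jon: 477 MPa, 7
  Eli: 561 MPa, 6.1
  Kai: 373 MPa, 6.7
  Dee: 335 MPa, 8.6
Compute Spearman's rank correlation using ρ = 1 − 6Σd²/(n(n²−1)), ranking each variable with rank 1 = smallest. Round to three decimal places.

Ranks of variable 1: 1, 4, 7, 5, 6, 3, 2
Ranks of variable 2: 1, 3, 7, 5, 2, 4, 6
d = r₁ − r₂: 0, 1, 0, 0, 4, -1, -4
d²: 0, 1, 0, 0, 16, 1, 16; Σd² = 34
ρ = 1 − 6·34/(7·48) = 1 − 204/336 = 0.393

0.393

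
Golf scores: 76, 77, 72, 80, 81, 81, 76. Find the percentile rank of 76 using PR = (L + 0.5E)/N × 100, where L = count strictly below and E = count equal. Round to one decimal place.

N = 7.
Strictly below 76: 1. Equal to 76: 2.
PR = (1 + 0.5·2)/7 × 100 = 28.6

28.6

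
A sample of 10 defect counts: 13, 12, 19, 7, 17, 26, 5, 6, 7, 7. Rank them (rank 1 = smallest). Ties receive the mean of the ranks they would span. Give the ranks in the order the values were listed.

Sorted (ascending): 5, 6, 7, 7, 7, 12, 13, 17, 19, 26
The 3 values of 7 occupy positions 3–5 → average rank 4.

7, 6, 9, 4, 8, 10, 1, 2, 4, 4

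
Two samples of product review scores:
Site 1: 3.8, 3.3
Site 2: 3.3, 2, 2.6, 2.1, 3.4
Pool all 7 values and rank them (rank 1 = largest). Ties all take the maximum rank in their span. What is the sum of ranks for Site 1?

Sorted (descending): 3.8, 3.4, 3.3, 3.3, 2.6, 2.1, 2
The 2 values of 3.3 occupy positions 3–4 → each gets rank 4.
Site 1 values → pooled ranks: 3.8→1, 3.3→4
Rank sum = 1 + 4 = 5

5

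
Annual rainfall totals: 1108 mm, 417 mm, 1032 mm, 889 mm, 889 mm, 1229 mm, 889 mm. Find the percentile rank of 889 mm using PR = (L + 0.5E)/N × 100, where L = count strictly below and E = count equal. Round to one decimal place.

N = 7.
Strictly below 889: 1. Equal to 889: 3.
PR = (1 + 0.5·3)/7 × 100 = 35.7

35.7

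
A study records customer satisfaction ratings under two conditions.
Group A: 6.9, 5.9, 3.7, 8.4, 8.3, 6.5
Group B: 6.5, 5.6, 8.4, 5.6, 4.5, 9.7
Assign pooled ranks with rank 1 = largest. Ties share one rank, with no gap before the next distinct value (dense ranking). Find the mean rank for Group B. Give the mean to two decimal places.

5.00

Sorted (descending): 9.7, 8.4, 8.4, 8.3, 6.9, 6.5, 6.5, 5.9, 5.6, 5.6, 4.5, 3.7
The 2 values of 8.4 share dense rank 2.
The 2 values of 6.5 share dense rank 5.
The 2 values of 5.6 share dense rank 7.
Remaining distinct values take the next consecutive integers.
Group B values → pooled ranks: 6.5→5, 5.6→7, 8.4→2, 5.6→7, 4.5→8, 9.7→1
Mean rank = (5 + 7 + 2 + 7 + 8 + 1) / 6 = 5.00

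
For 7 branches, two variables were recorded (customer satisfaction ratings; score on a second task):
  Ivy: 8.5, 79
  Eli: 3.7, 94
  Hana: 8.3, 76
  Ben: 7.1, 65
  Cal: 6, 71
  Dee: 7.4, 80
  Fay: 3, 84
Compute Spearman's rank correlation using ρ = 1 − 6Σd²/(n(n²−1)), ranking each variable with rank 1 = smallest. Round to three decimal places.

Ranks of variable 1: 7, 2, 6, 4, 3, 5, 1
Ranks of variable 2: 4, 7, 3, 1, 2, 5, 6
d = r₁ − r₂: 3, -5, 3, 3, 1, 0, -5
d²: 9, 25, 9, 9, 1, 0, 25; Σd² = 78
ρ = 1 − 6·78/(7·48) = 1 − 468/336 = -0.393

-0.393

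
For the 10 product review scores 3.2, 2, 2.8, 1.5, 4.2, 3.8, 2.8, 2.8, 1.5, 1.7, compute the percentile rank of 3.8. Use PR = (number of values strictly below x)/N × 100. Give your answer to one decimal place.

N = 10.
Strictly below 3.8: 8. Equal to 3.8: 1.
PR = 8/10 × 100 = 80.0

80.0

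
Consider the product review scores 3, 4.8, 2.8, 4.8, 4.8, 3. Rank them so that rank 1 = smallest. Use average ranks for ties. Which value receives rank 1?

Sorted (ascending): 2.8, 3, 3, 4.8, 4.8, 4.8
The 2 values of 3 occupy positions 2–3 → average rank (2+3)/2 = 2.5.
The 3 values of 4.8 occupy positions 4–6 → average rank 5.
Rank 1 → value 2.8.

2.8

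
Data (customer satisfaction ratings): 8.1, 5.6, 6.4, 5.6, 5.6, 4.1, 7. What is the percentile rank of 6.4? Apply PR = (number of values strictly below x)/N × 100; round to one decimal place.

57.1

N = 7.
Strictly below 6.4: 4. Equal to 6.4: 1.
PR = 4/7 × 100 = 57.1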